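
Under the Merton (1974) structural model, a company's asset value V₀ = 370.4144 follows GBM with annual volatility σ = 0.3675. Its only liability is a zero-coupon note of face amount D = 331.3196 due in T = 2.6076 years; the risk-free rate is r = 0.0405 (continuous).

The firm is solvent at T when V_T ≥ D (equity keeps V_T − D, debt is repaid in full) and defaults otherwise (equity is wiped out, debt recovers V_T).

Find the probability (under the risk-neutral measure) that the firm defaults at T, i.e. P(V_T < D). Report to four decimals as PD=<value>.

d₁ = [ln(V₀/D) + (r + σ²/2)T] / (σ√T)
   = [ln(370.4144/331.3196) + (0.0405 + 0.5·0.3675²)·2.6076] / (0.3675·√2.6076)
   = [0.111539 + 0.281694] / 0.593441 = 0.662632
d₂ = d₁ − σ√T = 0.662632 − 0.593441 = 0.069190
risk-neutral PD = N(−d₂) = N(-0.069190) = 0.472419

PD=0.4724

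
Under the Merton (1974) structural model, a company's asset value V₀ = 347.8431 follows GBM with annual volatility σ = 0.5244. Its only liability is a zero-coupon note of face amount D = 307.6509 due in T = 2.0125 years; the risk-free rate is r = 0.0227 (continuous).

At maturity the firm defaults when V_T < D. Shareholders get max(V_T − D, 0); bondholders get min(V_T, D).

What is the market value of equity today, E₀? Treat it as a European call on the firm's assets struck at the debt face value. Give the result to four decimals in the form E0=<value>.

d₁ = [ln(V₀/D) + (r + σ²/2)T] / (σ√T)
   = [ln(347.8431/307.6509) + (0.0227 + 0.5·0.5244²)·2.0125] / (0.5244·√2.0125)
   = [0.122786 + 0.322398] / 0.743928 = 0.598423
d₂ = d₁ − σ√T = 0.598423 − 0.743928 = -0.145504
N(d₁) = 0.725221,  N(d₂) = 0.442156,  e^(−rT) = 0.955344
E₀ = V₀·N(d₁) − D·e^(−rT)·N(d₂)
   = 347.8431·0.725221 − 307.6509·0.955344·0.442156 = 122.307934

E0=122.3079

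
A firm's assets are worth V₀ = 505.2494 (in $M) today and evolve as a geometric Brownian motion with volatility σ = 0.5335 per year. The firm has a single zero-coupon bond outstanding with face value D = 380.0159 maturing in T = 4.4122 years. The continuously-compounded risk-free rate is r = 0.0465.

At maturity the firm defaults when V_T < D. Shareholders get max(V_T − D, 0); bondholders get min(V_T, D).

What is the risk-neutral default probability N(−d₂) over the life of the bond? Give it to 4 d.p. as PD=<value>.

d₁ = [ln(V₀/D) + (r + σ²/2)T] / (σ√T)
   = [ln(505.2494/380.0159) + (0.0465 + 0.5·0.5335²)·4.4122] / (0.5335·√4.4122)
   = [0.284839 + 0.833072] / 1.120629 = 0.997575
d₂ = d₁ − σ√T = 0.997575 − 1.120629 = -0.123055
risk-neutral PD = N(−d₂) = N(0.123055) = 0.548968

PD=0.5490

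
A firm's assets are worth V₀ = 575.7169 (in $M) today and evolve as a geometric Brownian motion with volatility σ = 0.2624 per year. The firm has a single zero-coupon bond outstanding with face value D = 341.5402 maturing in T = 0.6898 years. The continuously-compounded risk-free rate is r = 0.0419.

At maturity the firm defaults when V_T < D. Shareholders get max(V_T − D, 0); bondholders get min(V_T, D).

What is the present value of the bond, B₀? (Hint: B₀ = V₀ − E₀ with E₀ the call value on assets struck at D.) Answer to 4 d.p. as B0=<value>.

B0=331.6363

d₁ = [ln(V₀/D) + (r + σ²/2)T] / (σ√T)
   = [ln(575.7169/341.5402) + (0.0419 + 0.5·0.2624²)·0.6898] / (0.2624·√0.6898)
   = [0.522151 + 0.052650] / 0.217934 = 2.637497
d₂ = d₁ − σ√T = 2.637497 − 0.217934 = 2.419563
N(d₁) = 0.995824,  N(d₂) = 0.992230,  e^(−rT) = 0.971511
E₀ = V₀·N(d₁) − D·e^(−rT)·N(d₂)
   = 575.7169·0.995824 − 341.5402·0.971511·0.992230 = 244.080640
B₀ = V₀ − E₀ = 575.7169 − 244.080640 = 331.636260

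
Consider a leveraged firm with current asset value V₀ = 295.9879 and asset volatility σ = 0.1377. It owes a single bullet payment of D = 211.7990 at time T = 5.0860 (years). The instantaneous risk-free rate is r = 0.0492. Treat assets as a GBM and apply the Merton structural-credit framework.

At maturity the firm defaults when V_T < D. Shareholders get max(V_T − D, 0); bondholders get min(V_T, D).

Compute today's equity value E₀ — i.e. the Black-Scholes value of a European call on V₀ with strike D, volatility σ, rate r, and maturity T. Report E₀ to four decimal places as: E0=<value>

d₁ = [ln(V₀/D) + (r + σ²/2)T] / (σ√T)
   = [ln(295.9879/211.7990) + (0.0492 + 0.5·0.1377²)·5.0860] / (0.1377·√5.0860)
   = [0.334681 + 0.298450] / 0.310543 = 2.038784
d₂ = d₁ − σ√T = 2.038784 − 0.310543 = 1.728241
N(d₁) = 0.979264,  N(d₂) = 0.958027,  e^(−rT) = 0.778621
E₀ = V₀·N(d₁) − D·e^(−rT)·N(d₂)
   = 295.9879·0.979264 − 211.7990·0.778621·0.958027 = 131.860997

E0=131.8610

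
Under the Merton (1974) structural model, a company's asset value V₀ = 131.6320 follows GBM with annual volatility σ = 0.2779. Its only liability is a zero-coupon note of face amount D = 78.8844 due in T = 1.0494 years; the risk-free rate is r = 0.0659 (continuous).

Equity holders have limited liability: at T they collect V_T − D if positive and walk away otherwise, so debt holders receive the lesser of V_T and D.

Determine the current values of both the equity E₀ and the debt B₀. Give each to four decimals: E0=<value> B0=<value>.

E0=58.2296 B0=73.4024

d₁ = [ln(V₀/D) + (r + σ²/2)T] / (σ√T)
   = [ln(131.6320/78.8844) + (0.0659 + 0.5·0.2779²)·1.0494] / (0.2779·√1.0494)
   = [0.512027 + 0.109677] / 0.284681 = 2.183858
d₂ = d₁ − σ√T = 2.183858 − 0.284681 = 1.899177
N(d₁) = 0.985514,  N(d₂) = 0.971229,  e^(−rT) = 0.933182
E₀ = V₀·N(d₁) − D·e^(−rT)·N(d₂)
   = 131.6320·0.985514 − 78.8844·0.933182·0.971229 = 58.229569
B₀ = V₀ − E₀ = 131.6320 − 58.229569 = 73.402431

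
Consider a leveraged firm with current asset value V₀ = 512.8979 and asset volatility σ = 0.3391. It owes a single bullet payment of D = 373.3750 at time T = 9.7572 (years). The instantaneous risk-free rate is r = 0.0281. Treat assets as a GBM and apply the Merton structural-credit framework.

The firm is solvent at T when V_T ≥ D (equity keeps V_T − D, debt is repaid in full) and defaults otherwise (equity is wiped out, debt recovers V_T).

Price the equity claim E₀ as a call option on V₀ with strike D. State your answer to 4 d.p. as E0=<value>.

d₁ = [ln(V₀/D) + (r + σ²/2)T] / (σ√T)
   = [ln(512.8979/373.3750) + (0.0281 + 0.5·0.3391²)·9.7572] / (0.3391·√9.7572)
   = [0.317494 + 0.835162] / 1.059230 = 1.088201
d₂ = d₁ − σ√T = 1.088201 − 1.059230 = 0.028971
N(d₁) = 0.861747,  N(d₂) = 0.511556,  e^(−rT) = 0.760197
E₀ = V₀·N(d₁) − D·e^(−rT)·N(d₂)
   = 512.8979·0.861747 − 373.3750·0.760197·0.511556 = 296.788755

E0=296.7888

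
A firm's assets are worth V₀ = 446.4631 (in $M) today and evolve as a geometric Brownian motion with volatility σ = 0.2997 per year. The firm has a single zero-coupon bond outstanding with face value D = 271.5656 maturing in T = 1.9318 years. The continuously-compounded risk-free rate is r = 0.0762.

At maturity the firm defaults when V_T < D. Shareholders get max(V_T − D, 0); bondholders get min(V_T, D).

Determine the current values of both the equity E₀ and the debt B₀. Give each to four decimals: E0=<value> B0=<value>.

E0=215.5599 B0=230.9032

d₁ = [ln(V₀/D) + (r + σ²/2)T] / (σ√T)
   = [ln(446.4631/271.5656) + (0.0762 + 0.5·0.2997²)·1.9318] / (0.2997·√1.9318)
   = [0.497153 + 0.233960] / 0.416551 = 1.755161
d₂ = d₁ − σ√T = 1.755161 − 0.416551 = 1.338610
N(d₁) = 0.960384,  N(d₂) = 0.909651,  e^(−rT) = 0.863119
E₀ = V₀·N(d₁) − D·e^(−rT)·N(d₂)
   = 446.4631·0.960384 − 271.5656·0.863119·0.909651 = 215.559896
B₀ = V₀ − E₀ = 446.4631 − 215.559896 = 230.903204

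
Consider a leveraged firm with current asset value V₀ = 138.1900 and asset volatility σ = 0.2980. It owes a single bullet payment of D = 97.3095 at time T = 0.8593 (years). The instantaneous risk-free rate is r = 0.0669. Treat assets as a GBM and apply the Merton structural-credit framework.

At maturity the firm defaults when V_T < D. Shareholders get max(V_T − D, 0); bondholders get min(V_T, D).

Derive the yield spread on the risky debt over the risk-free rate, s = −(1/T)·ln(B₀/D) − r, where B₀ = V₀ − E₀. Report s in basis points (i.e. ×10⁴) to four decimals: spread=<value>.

d₁ = [ln(V₀/D) + (r + σ²/2)T] / (σ√T)
   = [ln(138.1900/97.3095) + (0.0669 + 0.5·0.2980²)·0.8593] / (0.2980·√0.8593)
   = [0.350733 + 0.095642] / 0.276241 = 1.615887
d₂ = d₁ − σ√T = 1.615887 − 0.276241 = 1.339645
N(d₁) = 0.946941,  N(d₂) = 0.909820,  e^(−rT) = 0.944134
E₀ = V₀·N(d₁) − D·e^(−rT)·N(d₂)
   = 138.1900·0.946941 − 97.3095·0.944134·0.909820 = 47.269669
B₀ = V₀ − E₀ = 138.1900 − 47.269669 = 90.920331
spread = −(1/T)·ln(B₀/D) − r = −(1/0.8593)·ln(90.920331/97.3095) − 0.0669 = 0.01213292
in basis points: 0.01213292 × 10⁴ = 121.3292 bp

spread=121.3292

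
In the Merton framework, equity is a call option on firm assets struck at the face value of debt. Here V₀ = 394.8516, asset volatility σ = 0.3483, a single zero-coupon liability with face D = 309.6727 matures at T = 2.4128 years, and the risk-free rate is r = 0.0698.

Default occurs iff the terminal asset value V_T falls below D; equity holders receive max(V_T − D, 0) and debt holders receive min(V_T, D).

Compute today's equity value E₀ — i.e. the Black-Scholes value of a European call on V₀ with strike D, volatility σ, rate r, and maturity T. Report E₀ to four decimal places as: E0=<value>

d₁ = [ln(V₀/D) + (r + σ²/2)T] / (σ√T)
   = [ln(394.8516/309.6727) + (0.0698 + 0.5·0.3483²)·2.4128] / (0.3483·√2.4128)
   = [0.242994 + 0.314765] / 0.541021 = 1.030938
d₂ = d₁ − σ√T = 1.030938 − 0.541021 = 0.489917
N(d₁) = 0.848715,  N(d₂) = 0.687904,  e^(−rT) = 0.845004
E₀ = V₀·N(d₁) − D·e^(−rT)·N(d₂)
   = 394.8516·0.848715 − 309.6727·0.845004·0.687904 = 155.109442

E0=155.1094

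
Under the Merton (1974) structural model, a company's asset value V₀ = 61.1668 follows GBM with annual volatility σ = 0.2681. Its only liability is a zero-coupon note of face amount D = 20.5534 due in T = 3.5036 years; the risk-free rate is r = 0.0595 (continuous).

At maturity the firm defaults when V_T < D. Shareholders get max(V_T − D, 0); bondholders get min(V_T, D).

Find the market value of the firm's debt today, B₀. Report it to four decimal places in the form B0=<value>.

d₁ = [ln(V₀/D) + (r + σ²/2)T] / (σ√T)
   = [ln(61.1668/20.5534) + (0.0595 + 0.5·0.2681²)·3.5036] / (0.2681·√3.5036)
   = [1.090578 + 0.334379] / 0.501827 = 2.839539
d₂ = d₁ − σ√T = 2.839539 − 0.501827 = 2.337712
N(d₁) = 0.997741,  N(d₂) = 0.990299,  e^(−rT) = 0.811830
E₀ = V₀·N(d₁) − D·e^(−rT)·N(d₂)
   = 61.1668·0.997741 − 20.5534·0.811830·0.990299 = 44.504630
B₀ = V₀ − E₀ = 61.1668 − 44.504630 = 16.662170

B0=16.6622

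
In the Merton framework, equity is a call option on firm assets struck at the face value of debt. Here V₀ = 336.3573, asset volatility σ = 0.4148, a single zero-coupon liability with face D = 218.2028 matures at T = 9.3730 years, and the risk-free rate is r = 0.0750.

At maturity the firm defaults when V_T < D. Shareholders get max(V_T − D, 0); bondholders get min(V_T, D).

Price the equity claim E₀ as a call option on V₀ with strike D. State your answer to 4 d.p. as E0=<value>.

d₁ = [ln(V₀/D) + (r + σ²/2)T] / (σ√T)
   = [ln(336.3573/218.2028) + (0.0750 + 0.5·0.4148²)·9.3730] / (0.4148·√9.3730)
   = [0.432749 + 1.509330] / 1.269925 = 1.529286
d₂ = d₁ − σ√T = 1.529286 − 1.269925 = 0.259361
N(d₁) = 0.936903,  N(d₂) = 0.602322,  e^(−rT) = 0.495110
E₀ = V₀·N(d₁) − D·e^(−rT)·N(d₂)
   = 336.3573·0.936903 − 218.2028·0.495110·0.602322 = 250.062765

E0=250.0628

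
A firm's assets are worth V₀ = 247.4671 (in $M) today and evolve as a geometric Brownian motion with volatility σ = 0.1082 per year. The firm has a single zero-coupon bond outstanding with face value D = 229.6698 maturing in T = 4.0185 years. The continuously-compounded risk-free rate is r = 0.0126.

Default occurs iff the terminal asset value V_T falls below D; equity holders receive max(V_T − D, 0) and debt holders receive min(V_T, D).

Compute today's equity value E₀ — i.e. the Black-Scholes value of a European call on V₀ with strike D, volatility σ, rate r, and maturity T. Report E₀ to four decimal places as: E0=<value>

d₁ = [ln(V₀/D) + (r + σ²/2)T] / (σ√T)
   = [ln(247.4671/229.6698) + (0.0126 + 0.5·0.1082²)·4.0185] / (0.1082·√4.0185)
   = [0.074635 + 0.074156] / 0.216900 = 0.685989
d₂ = d₁ − σ√T = 0.685989 − 0.216900 = 0.469089
N(d₁) = 0.753640,  N(d₂) = 0.680497,  e^(−rT) = 0.950627
E₀ = V₀·N(d₁) − D·e^(−rT)·N(d₂)
   = 247.4671·0.753640 − 229.6698·0.950627·0.680497 = 37.927906

E0=37.9279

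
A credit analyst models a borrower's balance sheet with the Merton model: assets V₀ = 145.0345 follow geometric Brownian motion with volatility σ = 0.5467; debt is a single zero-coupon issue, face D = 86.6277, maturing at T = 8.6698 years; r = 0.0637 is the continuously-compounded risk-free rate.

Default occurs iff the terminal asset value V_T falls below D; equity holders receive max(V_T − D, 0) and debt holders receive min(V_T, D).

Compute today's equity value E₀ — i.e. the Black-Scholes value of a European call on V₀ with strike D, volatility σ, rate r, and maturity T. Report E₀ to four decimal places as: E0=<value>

d₁ = [ln(V₀/D) + (r + σ²/2)T] / (σ√T)
   = [ln(145.0345/86.6277) + (0.0637 + 0.5·0.5467²)·8.6698] / (0.5467·√8.6698)
   = [0.515352 + 1.847885] / 1.609732 = 1.468093
d₂ = d₁ − σ√T = 1.468093 − 1.609732 = -0.141639
N(d₁) = 0.928961,  N(d₂) = 0.443683,  e^(−rT) = 0.575644
E₀ = V₀·N(d₁) − D·e^(−rT)·N(d₂)
   = 145.0345·0.928961 − 86.6277·0.575644·0.443683 = 112.606343

E0=112.6063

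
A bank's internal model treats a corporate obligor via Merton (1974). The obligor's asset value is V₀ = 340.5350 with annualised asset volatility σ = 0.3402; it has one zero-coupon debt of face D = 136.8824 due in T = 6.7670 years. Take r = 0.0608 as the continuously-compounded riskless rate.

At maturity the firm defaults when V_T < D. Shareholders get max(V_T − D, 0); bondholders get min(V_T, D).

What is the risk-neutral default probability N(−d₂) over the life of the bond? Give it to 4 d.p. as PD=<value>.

d₁ = [ln(V₀/D) + (r + σ²/2)T] / (σ√T)
   = [ln(340.5350/136.8824) + (0.0608 + 0.5·0.3402²)·6.7670] / (0.3402·√6.7670)
   = [0.911396 + 0.803026] / 0.884978 = 1.937249
d₂ = d₁ − σ√T = 1.937249 − 0.884978 = 1.052271
risk-neutral PD = N(−d₂) = N(-1.052271) = 0.146338

PD=0.1463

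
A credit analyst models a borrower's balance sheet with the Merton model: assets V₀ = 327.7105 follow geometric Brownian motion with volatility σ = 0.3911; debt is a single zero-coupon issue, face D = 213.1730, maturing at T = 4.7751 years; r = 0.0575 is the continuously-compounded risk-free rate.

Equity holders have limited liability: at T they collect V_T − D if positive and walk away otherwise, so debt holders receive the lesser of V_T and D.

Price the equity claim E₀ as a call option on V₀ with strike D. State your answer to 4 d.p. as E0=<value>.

E0=187.1927

d₁ = [ln(V₀/D) + (r + σ²/2)T] / (σ√T)
   = [ln(327.7105/213.1730) + (0.0575 + 0.5·0.3911²)·4.7751] / (0.3911·√4.7751)
   = [0.430027 + 0.639766] / 0.854632 = 1.251758
d₂ = d₁ − σ√T = 1.251758 − 0.854632 = 0.397127
N(d₁) = 0.894671,  N(d₂) = 0.654363,  e^(−rT) = 0.759900
E₀ = V₀·N(d₁) − D·e^(−rT)·N(d₂)
   = 327.7105·0.894671 − 213.1730·0.759900·0.654363 = 187.192716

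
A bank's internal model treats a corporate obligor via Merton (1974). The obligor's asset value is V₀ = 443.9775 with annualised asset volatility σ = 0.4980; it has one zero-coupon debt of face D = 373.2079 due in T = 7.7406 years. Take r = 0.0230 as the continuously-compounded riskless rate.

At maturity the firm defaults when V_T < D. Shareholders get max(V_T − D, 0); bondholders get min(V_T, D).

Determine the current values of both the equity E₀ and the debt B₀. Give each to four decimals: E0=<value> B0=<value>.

E0=264.4641 B0=179.5134

d₁ = [ln(V₀/D) + (r + σ²/2)T] / (σ√T)
   = [ln(443.9775/373.2079) + (0.0230 + 0.5·0.4980²)·7.7406] / (0.4980·√7.7406)
   = [0.173638 + 1.137884] / 1.385532 = 0.946583
d₂ = d₁ − σ√T = 0.946583 − 1.385532 = -0.438949
N(d₁) = 0.828074,  N(d₂) = 0.330349,  e^(−rT) = 0.836914
E₀ = V₀·N(d₁) − D·e^(−rT)·N(d₂)
   = 443.9775·0.828074 − 373.2079·0.836914·0.330349 = 264.464148
B₀ = V₀ − E₀ = 443.9775 − 264.464148 = 179.513352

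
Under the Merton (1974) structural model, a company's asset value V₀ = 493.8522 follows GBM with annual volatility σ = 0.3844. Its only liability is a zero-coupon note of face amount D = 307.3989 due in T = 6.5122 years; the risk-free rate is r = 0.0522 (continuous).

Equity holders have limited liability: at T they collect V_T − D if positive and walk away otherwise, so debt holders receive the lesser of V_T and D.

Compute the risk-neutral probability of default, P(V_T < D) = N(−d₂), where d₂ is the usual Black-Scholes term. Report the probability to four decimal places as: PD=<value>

d₁ = [ln(V₀/D) + (r + σ²/2)T] / (σ√T)
   = [ln(493.8522/307.3989) + (0.0522 + 0.5·0.3844²)·6.5122] / (0.3844·√6.5122)
   = [0.474090 + 0.821069] / 0.980951 = 1.320310
d₂ = d₁ − σ√T = 1.320310 − 0.980951 = 0.339359
risk-neutral PD = N(−d₂) = N(-0.339359) = 0.367170

PD=0.3672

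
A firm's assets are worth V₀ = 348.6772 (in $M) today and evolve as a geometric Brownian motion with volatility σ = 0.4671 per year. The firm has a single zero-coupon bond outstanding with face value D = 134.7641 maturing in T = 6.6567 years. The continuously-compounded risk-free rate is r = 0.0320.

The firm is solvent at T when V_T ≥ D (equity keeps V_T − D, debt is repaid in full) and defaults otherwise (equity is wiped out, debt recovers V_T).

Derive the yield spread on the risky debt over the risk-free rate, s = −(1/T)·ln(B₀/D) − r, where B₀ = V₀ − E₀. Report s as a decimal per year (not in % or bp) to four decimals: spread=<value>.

spread=0.0282

d₁ = [ln(V₀/D) + (r + σ²/2)T] / (σ√T)
   = [ln(348.6772/134.7641) + (0.0320 + 0.5·0.4671²)·6.6567] / (0.4671·√6.6567)
   = [0.950621 + 0.939202] / 1.205145 = 1.568129
d₂ = d₁ − σ√T = 1.568129 − 1.205145 = 0.362983
N(d₁) = 0.941574,  N(d₂) = 0.641691,  e^(−rT) = 0.808144
E₀ = V₀·N(d₁) − D·e^(−rT)·N(d₂)
   = 348.6772·0.941574 − 134.7641·0.808144·0.641691 = 258.419659
B₀ = V₀ − E₀ = 348.6772 − 258.419659 = 90.257541
spread = −(1/T)·ln(B₀/D) − r = −(1/6.6567)·ln(90.257541/134.7641) − 0.0320 = 0.02821883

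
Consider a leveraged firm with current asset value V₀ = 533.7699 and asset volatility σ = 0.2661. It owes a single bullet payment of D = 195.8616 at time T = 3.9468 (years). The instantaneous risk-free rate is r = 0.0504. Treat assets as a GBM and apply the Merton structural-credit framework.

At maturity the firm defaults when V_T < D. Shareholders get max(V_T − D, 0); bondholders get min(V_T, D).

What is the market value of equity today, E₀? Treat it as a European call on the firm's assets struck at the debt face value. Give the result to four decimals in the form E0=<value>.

d₁ = [ln(V₀/D) + (r + σ²/2)T] / (σ√T)
   = [ln(533.7699/195.8616) + (0.0504 + 0.5·0.2661²)·3.9468] / (0.2661·√3.9468)
   = [1.002557 + 0.338654] / 0.528649 = 2.537052
d₂ = d₁ − σ√T = 2.537052 − 0.528649 = 2.008403
N(d₁) = 0.994410,  N(d₂) = 0.977700,  e^(−rT) = 0.819617
E₀ = V₀·N(d₁) − D·e^(−rT)·N(d₂)
   = 533.7699·0.994410 − 195.8616·0.819617·0.977700 = 373.834872

E0=373.8349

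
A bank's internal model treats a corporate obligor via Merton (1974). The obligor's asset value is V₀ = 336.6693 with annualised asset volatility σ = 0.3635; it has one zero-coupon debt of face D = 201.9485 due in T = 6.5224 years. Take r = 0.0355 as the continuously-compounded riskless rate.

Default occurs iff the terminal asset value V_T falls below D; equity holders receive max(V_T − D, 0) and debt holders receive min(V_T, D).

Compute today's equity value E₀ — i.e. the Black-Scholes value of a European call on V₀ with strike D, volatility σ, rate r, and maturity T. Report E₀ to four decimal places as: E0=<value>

d₁ = [ln(V₀/D) + (r + σ²/2)T] / (σ√T)
   = [ln(336.6693/201.9485) + (0.0355 + 0.5·0.3635²)·6.5224] / (0.3635·√6.5224)
   = [0.511088 + 0.662455] / 0.928342 = 1.264128
d₂ = d₁ − σ√T = 1.264128 − 0.928342 = 0.335786
N(d₁) = 0.896908,  N(d₂) = 0.631484,  e^(−rT) = 0.793307
E₀ = V₀·N(d₁) − D·e^(−rT)·N(d₂)
   = 336.6693·0.896908 − 201.9485·0.793307·0.631484 = 200.793174

E0=200.7932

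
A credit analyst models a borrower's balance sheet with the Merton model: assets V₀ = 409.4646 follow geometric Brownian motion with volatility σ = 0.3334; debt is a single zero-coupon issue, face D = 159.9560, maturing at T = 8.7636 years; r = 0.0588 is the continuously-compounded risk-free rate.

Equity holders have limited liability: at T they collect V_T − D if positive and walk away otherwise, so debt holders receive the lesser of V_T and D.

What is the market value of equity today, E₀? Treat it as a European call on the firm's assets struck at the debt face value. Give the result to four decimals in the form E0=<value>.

E0=319.4752

d₁ = [ln(V₀/D) + (r + σ²/2)T] / (σ√T)
   = [ln(409.4646/159.9560) + (0.0588 + 0.5·0.3334²)·8.7636] / (0.3334·√8.7636)
   = [0.939952 + 1.002361] / 0.986977 = 1.967942
d₂ = d₁ − σ√T = 1.967942 − 0.986977 = 0.980965
N(d₁) = 0.975463,  N(d₂) = 0.836695,  e^(−rT) = 0.597322
E₀ = V₀·N(d₁) − D·e^(−rT)·N(d₂)
   = 409.4646·0.975463 − 159.9560·0.597322·0.836695 = 319.475249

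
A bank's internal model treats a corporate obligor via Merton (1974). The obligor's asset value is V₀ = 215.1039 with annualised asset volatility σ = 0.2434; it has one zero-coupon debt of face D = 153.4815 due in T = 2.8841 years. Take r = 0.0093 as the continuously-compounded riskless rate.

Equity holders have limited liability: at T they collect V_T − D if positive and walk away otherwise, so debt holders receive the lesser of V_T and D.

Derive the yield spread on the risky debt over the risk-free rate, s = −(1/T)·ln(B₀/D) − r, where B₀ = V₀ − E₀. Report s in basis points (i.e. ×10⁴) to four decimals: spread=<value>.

spread=180.9839

d₁ = [ln(V₀/D) + (r + σ²/2)T] / (σ√T)
   = [ln(215.1039/153.4815) + (0.0093 + 0.5·0.2434²)·2.8841] / (0.2434·√2.8841)
   = [0.337541 + 0.112254] / 0.413357 = 1.088151
d₂ = d₁ − σ√T = 1.088151 − 0.413357 = 0.674794
N(d₁) = 0.861736,  N(d₂) = 0.750097,  e^(−rT) = 0.973534
E₀ = V₀·N(d₁) − D·e^(−rT)·N(d₂)
   = 215.1039·0.861736 − 153.4815·0.973534·0.750097 = 73.283662
B₀ = V₀ − E₀ = 215.1039 − 73.283662 = 141.820238
spread = −(1/T)·ln(B₀/D) − r = −(1/2.8841)·ln(141.820238/153.4815) − 0.0093 = 0.01809839
in basis points: 0.01809839 × 10⁴ = 180.9839 bp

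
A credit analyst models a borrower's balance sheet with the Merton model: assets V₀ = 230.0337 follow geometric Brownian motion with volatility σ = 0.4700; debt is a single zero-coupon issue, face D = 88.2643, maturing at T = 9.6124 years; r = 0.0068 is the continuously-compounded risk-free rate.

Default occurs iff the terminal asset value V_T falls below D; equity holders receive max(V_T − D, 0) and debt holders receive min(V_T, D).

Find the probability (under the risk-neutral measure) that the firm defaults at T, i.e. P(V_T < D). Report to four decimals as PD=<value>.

PD=0.5105

d₁ = [ln(V₀/D) + (r + σ²/2)T] / (σ√T)
   = [ln(230.0337/88.2643) + (0.0068 + 0.5·0.4700²)·9.6124] / (0.4700·√9.6124)
   = [0.957890 + 1.127054] / 1.457182 = 1.430806
d₂ = d₁ − σ√T = 1.430806 − 1.457182 = -0.026376
risk-neutral PD = N(−d₂) = N(0.026376) = 0.510521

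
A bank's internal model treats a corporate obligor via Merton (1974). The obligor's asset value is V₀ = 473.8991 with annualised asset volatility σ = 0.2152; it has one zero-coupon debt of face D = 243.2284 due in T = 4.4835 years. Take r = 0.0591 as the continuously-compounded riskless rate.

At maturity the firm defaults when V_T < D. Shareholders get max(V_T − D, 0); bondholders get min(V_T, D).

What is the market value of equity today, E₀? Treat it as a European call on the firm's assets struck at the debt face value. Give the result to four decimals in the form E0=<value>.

d₁ = [ln(V₀/D) + (r + σ²/2)T] / (σ√T)
   = [ln(473.8991/243.2284) + (0.0591 + 0.5·0.2152²)·4.4835] / (0.2152·√4.4835)
   = [0.666994 + 0.368793] / 0.455670 = 2.273104
d₂ = d₁ − σ√T = 2.273104 − 0.455670 = 1.817433
N(d₁) = 0.988490,  N(d₂) = 0.965425,  e^(−rT) = 0.767225
E₀ = V₀·N(d₁) − D·e^(−rT)·N(d₂)
   = 473.8991·0.988490 − 243.2284·0.767225·0.965425 = 288.285717

E0=288.2857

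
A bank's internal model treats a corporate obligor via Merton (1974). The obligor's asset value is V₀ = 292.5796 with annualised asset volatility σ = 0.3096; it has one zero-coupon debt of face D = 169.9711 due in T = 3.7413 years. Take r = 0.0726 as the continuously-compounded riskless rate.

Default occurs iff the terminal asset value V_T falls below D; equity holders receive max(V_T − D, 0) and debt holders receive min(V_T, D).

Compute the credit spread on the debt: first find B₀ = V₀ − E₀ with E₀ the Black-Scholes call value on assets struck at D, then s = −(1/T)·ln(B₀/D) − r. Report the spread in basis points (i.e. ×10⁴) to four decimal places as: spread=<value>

d₁ = [ln(V₀/D) + (r + σ²/2)T] / (σ√T)
   = [ln(292.5796/169.9711) + (0.0726 + 0.5·0.3096²)·3.7413] / (0.3096·√3.7413)
   = [0.543108 + 0.450924] / 0.598842 = 1.659925
d₂ = d₁ − σ√T = 1.659925 − 0.598842 = 1.061083
N(d₁) = 0.951535,  N(d₂) = 0.855674,  e^(−rT) = 0.762145
E₀ = V₀·N(d₁) − D·e^(−rT)·N(d₂)
   = 292.5796·0.951535 − 169.9711·0.762145·0.855674 = 167.553544
B₀ = V₀ − E₀ = 292.5796 − 167.553544 = 125.026056
spread = −(1/T)·ln(B₀/D) − r = −(1/3.7413)·ln(125.026056/169.9711) − 0.0726 = 0.00948544
in basis points: 0.00948544 × 10⁴ = 94.8544 bp

spread=94.8544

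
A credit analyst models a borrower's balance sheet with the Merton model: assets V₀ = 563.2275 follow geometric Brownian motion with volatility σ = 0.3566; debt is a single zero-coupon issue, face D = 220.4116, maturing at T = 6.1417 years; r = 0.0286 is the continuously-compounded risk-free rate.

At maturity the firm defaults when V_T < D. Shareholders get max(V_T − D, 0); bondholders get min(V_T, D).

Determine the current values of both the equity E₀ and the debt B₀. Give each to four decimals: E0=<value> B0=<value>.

E0=391.5298 B0=171.6977

d₁ = [ln(V₀/D) + (r + σ²/2)T] / (σ√T)
   = [ln(563.2275/220.4116) + (0.0286 + 0.5·0.3566²)·6.1417] / (0.3566·√6.1417)
   = [0.938187 + 0.566153] / 0.883742 = 1.702238
d₂ = d₁ − σ√T = 1.702238 − 0.883742 = 0.818496
N(d₁) = 0.955645,  N(d₂) = 0.793463,  e^(−rT) = 0.838909
E₀ = V₀·N(d₁) − D·e^(−rT)·N(d₂)
   = 563.2275·0.955645 − 220.4116·0.838909·0.793463 = 391.529791
B₀ = V₀ − E₀ = 563.2275 − 391.529791 = 171.697709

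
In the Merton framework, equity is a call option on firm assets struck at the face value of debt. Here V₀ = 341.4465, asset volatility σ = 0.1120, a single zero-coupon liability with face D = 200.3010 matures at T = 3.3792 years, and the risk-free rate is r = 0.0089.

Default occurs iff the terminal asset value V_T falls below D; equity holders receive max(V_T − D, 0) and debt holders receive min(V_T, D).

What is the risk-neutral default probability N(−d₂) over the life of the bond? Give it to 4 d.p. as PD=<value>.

d₁ = [ln(V₀/D) + (r + σ²/2)T] / (σ√T)
   = [ln(341.4465/200.3010) + (0.0089 + 0.5·0.1120²)·3.3792] / (0.1120·√3.3792)
   = [0.533370 + 0.051269] / 0.205885 = 2.839637
d₂ = d₁ − σ√T = 2.839637 − 0.205885 = 2.633752
risk-neutral PD = N(−d₂) = N(-2.633752) = 0.004222

PD=0.0042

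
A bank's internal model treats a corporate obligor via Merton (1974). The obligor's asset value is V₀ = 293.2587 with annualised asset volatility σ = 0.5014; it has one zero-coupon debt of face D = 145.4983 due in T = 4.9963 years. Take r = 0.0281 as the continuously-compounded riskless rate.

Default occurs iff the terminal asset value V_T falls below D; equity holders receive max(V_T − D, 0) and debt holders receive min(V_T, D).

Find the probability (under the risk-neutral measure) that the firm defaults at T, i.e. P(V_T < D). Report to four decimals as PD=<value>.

PD=0.4245

d₁ = [ln(V₀/D) + (r + σ²/2)T] / (σ√T)
   = [ln(293.2587/145.4983) + (0.0281 + 0.5·0.5014²)·4.9963] / (0.5014·√4.9963)
   = [0.700891 + 0.768436] / 1.120750 = 1.311021
d₂ = d₁ − σ√T = 1.311021 − 1.120750 = 0.190272
risk-neutral PD = N(−d₂) = N(-0.190272) = 0.424548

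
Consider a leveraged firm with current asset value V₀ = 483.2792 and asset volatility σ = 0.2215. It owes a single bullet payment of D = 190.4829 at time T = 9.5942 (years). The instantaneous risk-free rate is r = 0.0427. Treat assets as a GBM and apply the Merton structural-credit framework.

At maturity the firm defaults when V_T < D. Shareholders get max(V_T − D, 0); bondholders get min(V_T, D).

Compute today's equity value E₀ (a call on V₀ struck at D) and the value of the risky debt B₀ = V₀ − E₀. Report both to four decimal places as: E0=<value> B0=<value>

d₁ = [ln(V₀/D) + (r + σ²/2)T] / (σ√T)
   = [ln(483.2792/190.4829) + (0.0427 + 0.5·0.2215²)·9.5942] / (0.2215·√9.5942)
   = [0.931032 + 0.645029] / 0.686085 = 2.297179
d₂ = d₁ − σ√T = 2.297179 − 0.686085 = 1.611094
N(d₁) = 0.989196,  N(d₂) = 0.946420,  e^(−rT) = 0.663868
E₀ = V₀·N(d₁) − D·e^(−rT)·N(d₂)
   = 483.2792·0.989196 − 190.4829·0.663868·0.946420 = 358.377703
B₀ = V₀ − E₀ = 483.2792 − 358.377703 = 124.901497

E0=358.3777 B0=124.9015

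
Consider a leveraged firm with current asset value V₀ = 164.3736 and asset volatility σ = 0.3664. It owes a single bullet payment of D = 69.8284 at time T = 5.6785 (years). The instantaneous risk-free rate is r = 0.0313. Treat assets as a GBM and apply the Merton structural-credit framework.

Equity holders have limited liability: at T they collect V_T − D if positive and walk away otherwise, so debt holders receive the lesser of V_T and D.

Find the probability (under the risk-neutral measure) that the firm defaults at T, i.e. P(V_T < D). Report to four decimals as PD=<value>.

PD=0.2274

d₁ = [ln(V₀/D) + (r + σ²/2)T] / (σ√T)
   = [ln(164.3736/69.8284) + (0.0313 + 0.5·0.3664²)·5.6785] / (0.3664·√5.6785)
   = [0.856101 + 0.558903] / 0.873117 = 1.620636
d₂ = d₁ − σ√T = 1.620636 − 0.873117 = 0.747520
risk-neutral PD = N(−d₂) = N(-0.747520) = 0.227375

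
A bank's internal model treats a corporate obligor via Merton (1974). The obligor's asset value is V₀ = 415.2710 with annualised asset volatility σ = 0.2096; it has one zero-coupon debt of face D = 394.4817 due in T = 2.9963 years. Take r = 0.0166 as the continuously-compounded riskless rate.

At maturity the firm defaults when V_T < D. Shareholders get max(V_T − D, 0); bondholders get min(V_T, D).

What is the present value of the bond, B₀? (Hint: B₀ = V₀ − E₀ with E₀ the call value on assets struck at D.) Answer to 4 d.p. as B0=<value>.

d₁ = [ln(V₀/D) + (r + σ²/2)T] / (σ√T)
   = [ln(415.2710/394.4817) + (0.0166 + 0.5·0.2096²)·2.9963] / (0.2096·√2.9963)
   = [0.051359 + 0.115556] / 0.362814 = 0.460054
d₂ = d₁ − σ√T = 0.460054 − 0.362814 = 0.097240
N(d₁) = 0.677261,  N(d₂) = 0.538732,  e^(−rT) = 0.951478
E₀ = V₀·N(d₁) − D·e^(−rT)·N(d₂)
   = 415.2710·0.677261 − 394.4817·0.951478·0.538732 = 79.038863
B₀ = V₀ − E₀ = 415.2710 − 79.038863 = 336.232137

B0=336.2321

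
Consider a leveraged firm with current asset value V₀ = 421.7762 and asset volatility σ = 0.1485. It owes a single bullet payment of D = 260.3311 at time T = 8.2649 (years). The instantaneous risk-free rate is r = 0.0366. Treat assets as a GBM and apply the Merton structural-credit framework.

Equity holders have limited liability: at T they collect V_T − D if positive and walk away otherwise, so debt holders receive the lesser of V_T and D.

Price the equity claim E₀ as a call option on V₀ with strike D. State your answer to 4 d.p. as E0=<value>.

d₁ = [ln(V₀/D) + (r + σ²/2)T] / (σ√T)
   = [ln(421.7762/260.3311) + (0.0366 + 0.5·0.1485²)·8.2649] / (0.1485·√8.2649)
   = [0.482521 + 0.393625] / 0.426919 = 2.052254
d₂ = d₁ − σ√T = 2.052254 − 0.426919 = 1.625335
N(d₁) = 0.979928,  N(d₂) = 0.947954,  e^(−rT) = 0.738972
E₀ = V₀·N(d₁) − D·e^(−rT)·N(d₂)
   = 421.7762·0.979928 − 260.3311·0.738972·0.947954 = 230.945116

E0=230.9451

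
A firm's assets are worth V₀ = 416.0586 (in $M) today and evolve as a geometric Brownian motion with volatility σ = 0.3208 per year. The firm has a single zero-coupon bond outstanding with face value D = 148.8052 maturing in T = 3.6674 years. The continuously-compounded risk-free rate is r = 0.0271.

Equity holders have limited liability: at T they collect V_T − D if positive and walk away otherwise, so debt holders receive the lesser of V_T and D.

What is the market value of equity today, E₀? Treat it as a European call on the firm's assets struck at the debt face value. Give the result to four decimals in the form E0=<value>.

E0=283.1624

d₁ = [ln(V₀/D) + (r + σ²/2)T] / (σ√T)
   = [ln(416.0586/148.8052) + (0.0271 + 0.5·0.3208²)·3.6674] / (0.3208·√3.6674)
   = [1.028188 + 0.288097] / 0.614347 = 2.142578
d₂ = d₁ − σ√T = 2.142578 − 0.614347 = 1.528231
N(d₁) = 0.983926,  N(d₂) = 0.936772,  e^(−rT) = 0.905393
E₀ = V₀·N(d₁) − D·e^(−rT)·N(d₂)
   = 416.0586·0.983926 − 148.8052·0.905393·0.936772 = 283.162412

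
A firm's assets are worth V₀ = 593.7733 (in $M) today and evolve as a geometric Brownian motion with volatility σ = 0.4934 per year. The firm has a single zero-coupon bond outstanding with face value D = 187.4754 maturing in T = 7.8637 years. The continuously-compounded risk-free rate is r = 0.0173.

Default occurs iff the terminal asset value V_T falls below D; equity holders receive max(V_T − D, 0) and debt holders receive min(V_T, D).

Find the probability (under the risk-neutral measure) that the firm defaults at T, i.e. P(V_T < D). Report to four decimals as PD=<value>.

PD=0.4053

d₁ = [ln(V₀/D) + (r + σ²/2)T] / (σ√T)
   = [ln(593.7733/187.4754) + (0.0173 + 0.5·0.4934²)·7.8637] / (0.4934·√7.8637)
   = [1.152850 + 1.093226] / 1.383607 = 1.623348
d₂ = d₁ − σ√T = 1.623348 − 1.383607 = 0.239742
risk-neutral PD = N(−d₂) = N(-0.239742) = 0.405265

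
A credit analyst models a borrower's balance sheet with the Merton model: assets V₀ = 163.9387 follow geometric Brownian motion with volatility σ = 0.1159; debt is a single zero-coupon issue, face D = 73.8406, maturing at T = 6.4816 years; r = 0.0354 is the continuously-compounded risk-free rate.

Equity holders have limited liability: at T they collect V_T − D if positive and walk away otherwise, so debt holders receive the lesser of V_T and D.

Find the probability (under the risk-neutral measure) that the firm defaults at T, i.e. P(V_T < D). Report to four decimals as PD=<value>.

d₁ = [ln(V₀/D) + (r + σ²/2)T] / (σ√T)
   = [ln(163.9387/73.8406) + (0.0354 + 0.5·0.1159²)·6.4816] / (0.1159·√6.4816)
   = [0.797584 + 0.272982] / 0.295070 = 3.628179
d₂ = d₁ − σ√T = 3.628179 − 0.295070 = 3.333109
risk-neutral PD = N(−d₂) = N(-3.333109) = 0.000429

PD=0.0004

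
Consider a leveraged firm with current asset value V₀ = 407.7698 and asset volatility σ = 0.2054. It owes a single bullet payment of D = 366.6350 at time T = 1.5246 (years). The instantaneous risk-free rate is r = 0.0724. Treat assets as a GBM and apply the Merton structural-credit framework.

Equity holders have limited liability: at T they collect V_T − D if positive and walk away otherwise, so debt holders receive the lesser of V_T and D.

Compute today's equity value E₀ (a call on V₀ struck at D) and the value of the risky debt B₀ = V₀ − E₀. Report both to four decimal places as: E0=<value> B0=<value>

E0=89.5245 B0=318.2453

d₁ = [ln(V₀/D) + (r + σ²/2)T] / (σ√T)
   = [ln(407.7698/366.6350) + (0.0724 + 0.5·0.2054²)·1.5246] / (0.2054·√1.5246)
   = [0.106336 + 0.142542] / 0.253617 = 0.981314
d₂ = d₁ − σ√T = 0.981314 − 0.253617 = 0.727697
N(d₁) = 0.836781,  N(d₂) = 0.766600,  e^(−rT) = 0.895493
E₀ = V₀·N(d₁) − D·e^(−rT)·N(d₂)
   = 407.7698·0.836781 − 366.6350·0.895493·0.766600 = 89.524527
B₀ = V₀ − E₀ = 407.7698 − 89.524527 = 318.245273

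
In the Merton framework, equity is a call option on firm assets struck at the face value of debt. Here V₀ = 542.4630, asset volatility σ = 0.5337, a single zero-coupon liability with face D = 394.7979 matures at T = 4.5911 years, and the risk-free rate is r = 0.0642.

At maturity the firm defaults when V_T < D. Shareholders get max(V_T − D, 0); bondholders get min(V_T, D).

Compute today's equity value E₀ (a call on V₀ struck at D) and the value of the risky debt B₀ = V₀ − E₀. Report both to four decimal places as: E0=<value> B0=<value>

d₁ = [ln(V₀/D) + (r + σ²/2)T] / (σ√T)
   = [ln(542.4630/394.7979) + (0.0642 + 0.5·0.5337²)·4.5911] / (0.5337·√4.5911)
   = [0.317746 + 0.948603] / 1.143551 = 1.107383
d₂ = d₁ − σ√T = 1.107383 − 1.143551 = -0.036168
N(d₁) = 0.865936,  N(d₂) = 0.485574,  e^(−rT) = 0.744719
E₀ = V₀·N(d₁) − D·e^(−rT)·N(d₂)
   = 542.4630·0.865936 − 394.7979·0.744719·0.485574 = 326.972827
B₀ = V₀ − E₀ = 542.4630 − 326.972827 = 215.490173

E0=326.9728 B0=215.4902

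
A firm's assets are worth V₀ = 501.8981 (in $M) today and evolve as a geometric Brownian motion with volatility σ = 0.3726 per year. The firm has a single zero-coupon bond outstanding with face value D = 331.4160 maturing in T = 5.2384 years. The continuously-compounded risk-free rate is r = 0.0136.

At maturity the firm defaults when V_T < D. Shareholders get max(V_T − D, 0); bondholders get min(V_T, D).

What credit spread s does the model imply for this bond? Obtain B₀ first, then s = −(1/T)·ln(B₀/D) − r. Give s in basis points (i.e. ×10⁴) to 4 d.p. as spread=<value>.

d₁ = [ln(V₀/D) + (r + σ²/2)T] / (σ√T)
   = [ln(501.8981/331.4160) + (0.0136 + 0.5·0.3726²)·5.2384] / (0.3726·√5.2384)
   = [0.415023 + 0.434868] / 0.852790 = 0.996600
d₂ = d₁ − σ√T = 0.996600 − 0.852790 = 0.143810
N(d₁) = 0.840521,  N(d₂) = 0.557175,  e^(−rT) = 0.931236
E₀ = V₀·N(d₁) − D·e^(−rT)·N(d₂)
   = 501.8981·0.840521 − 331.4160·0.931236·0.557175 = 249.896785
B₀ = V₀ − E₀ = 501.8981 − 249.896785 = 252.001315
spread = −(1/T)·ln(B₀/D) − r = −(1/5.2384)·ln(252.001315/331.4160) − 0.0136 = 0.03869461
in basis points: 0.03869461 × 10⁴ = 386.9461 bp

spread=386.9461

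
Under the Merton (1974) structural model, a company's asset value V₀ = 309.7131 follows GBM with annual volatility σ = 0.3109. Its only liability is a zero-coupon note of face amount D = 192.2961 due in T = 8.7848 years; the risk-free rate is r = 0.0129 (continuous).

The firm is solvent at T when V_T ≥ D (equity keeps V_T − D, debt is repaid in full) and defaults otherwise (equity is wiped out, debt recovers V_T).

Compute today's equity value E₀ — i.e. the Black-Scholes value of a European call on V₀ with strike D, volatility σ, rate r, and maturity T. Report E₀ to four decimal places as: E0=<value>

d₁ = [ln(V₀/D) + (r + σ²/2)T] / (σ√T)
   = [ln(309.7131/192.2961) + (0.0129 + 0.5·0.3109²)·8.7848] / (0.3109·√8.7848)
   = [0.476610 + 0.537888] / 0.921482 = 1.100942
d₂ = d₁ − σ√T = 1.100942 − 0.921482 = 0.179461
N(d₁) = 0.864539,  N(d₂) = 0.571212,  e^(−rT) = 0.892861
E₀ = V₀·N(d₁) − D·e^(−rT)·N(d₂)
   = 309.7131·0.864539 − 192.2961·0.892861·0.571212 = 169.685547

E0=169.6855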